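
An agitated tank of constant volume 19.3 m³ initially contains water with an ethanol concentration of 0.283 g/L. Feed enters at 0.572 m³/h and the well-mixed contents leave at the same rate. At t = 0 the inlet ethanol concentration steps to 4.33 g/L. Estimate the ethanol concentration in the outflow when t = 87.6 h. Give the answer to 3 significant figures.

Transient balance on the dissolved component: V dC/dt = Q(C_in − C).
So dC/dt = (C_in − C)/τ with τ = V/Q = 19.3/0.572 = 33.741 h.
This is linear first-order; C(t) = C_in + (C₀ − C_in) e^(−t/τ).
C(87.6) = 4.33 + (0.283 − 4.33)·e^(−87.6/33.741) = 4.33 + (-4.0470)·0.074554 = 4.0283 g/L.

4.03 g/L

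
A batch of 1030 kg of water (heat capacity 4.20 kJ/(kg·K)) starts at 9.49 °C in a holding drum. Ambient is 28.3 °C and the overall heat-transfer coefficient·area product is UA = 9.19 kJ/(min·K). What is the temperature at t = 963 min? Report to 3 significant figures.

Energy balance: M c_p dT/dt = −UA(T − T_amb).
dT/dt = (T_ss − T)/τ with T_ss = T_amb = 28.300 °C, τ = M c_p/UA = 1030·4.20/9.19 = 470.73 min.
T approaches T_ss exponentially: T(t) = T_ss + (T₀ − T_ss) e^(−t/τ).
T(963) = 28.300 + (-18.810)·0.12928 = 25.868 °C.

25.9 °C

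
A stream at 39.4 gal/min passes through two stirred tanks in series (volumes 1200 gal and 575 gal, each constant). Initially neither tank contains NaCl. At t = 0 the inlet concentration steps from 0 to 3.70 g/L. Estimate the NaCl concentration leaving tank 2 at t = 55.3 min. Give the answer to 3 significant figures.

2.62 g/L

Each tank obeys Vᵢ dCᵢ/dt = Q(Cᵢ₋₁ − Cᵢ), so τᵢ = Vᵢ/Q.
τ₁ = 1200/39.4 = 30.457 min; τ₂ = 575/39.4 = 14.594 min.
Solving the cascade with C₁(0)=C₂(0)=0 gives C₂(t) = C_in[1 − (τ₁ e^(−t/τ₁) − τ₂ e^(−t/τ₂))/(τ₁ − τ₂)].
At t = 55.3: e^(−t/τ₁) = 0.16273, e^(−t/τ₂) = 0.022613.
C₂ = 3.70·[1 − (30.457·0.16273 − 14.594·0.022613)/(15.863)] = 3.70·0.70837 = 2.6210 g/L.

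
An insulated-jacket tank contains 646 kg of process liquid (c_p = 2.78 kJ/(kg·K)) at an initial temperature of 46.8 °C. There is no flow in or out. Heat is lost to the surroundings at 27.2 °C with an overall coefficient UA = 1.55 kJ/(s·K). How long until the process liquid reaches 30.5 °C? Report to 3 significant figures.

2060 s

M c_p dT/dt = −UA(T − T_amb).
τ = M c_p/UA = 1158.6 s; T_ss = T_amb = 27.200 °C.
T(t) = T_ss + (T₀ − T_ss)e^(−t/τ); set T = 30.5:
t = −τ ln[(T − T_ss)/(T₀ − T_ss)] = −1158.6 · ln(0.16837) = 2064.2 s.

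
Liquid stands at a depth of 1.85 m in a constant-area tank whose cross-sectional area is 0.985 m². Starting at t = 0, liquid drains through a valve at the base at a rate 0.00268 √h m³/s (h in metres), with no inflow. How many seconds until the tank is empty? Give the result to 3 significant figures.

Volume balance on the tank: A dh/dt = −0.00268 √h.
∫ h^(−1/2) dh = −(0.00268/A) ∫ dt, giving 2√h = 2√h₀ − (0.00268/A) t.
Tank is empty when √h = 0: t_empty = 2A√h₀/0.00268.
t_empty = 2·0.985·√1.85/0.00268 = 1.9700·1.3601/0.00268 = 999.81 s.

1000 s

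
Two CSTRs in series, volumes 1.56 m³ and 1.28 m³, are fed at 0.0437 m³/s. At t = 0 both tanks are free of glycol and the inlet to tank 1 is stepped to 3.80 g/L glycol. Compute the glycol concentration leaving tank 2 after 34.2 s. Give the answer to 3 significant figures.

1.08 g/L

Time constants: τᵢ = Vᵢ/Q for each well-mixed tank.
τ₁ = 1.56/0.0437 = 35.698 s; τ₂ = 1.28/0.0437 = 29.291 s.
Solving the cascade with C₁(0)=C₂(0)=0 gives C₂(t) = C_in[1 − (τ₁ e^(−t/τ₁) − τ₂ e^(−t/τ₂))/(τ₁ − τ₂)].
At t = 34.2: e^(−t/τ₁) = 0.38364, e^(−t/τ₂) = 0.31111.
C₂ = 3.80·[1 − (35.698·0.38364 − 29.291·0.31111)/(6.4073)] = 3.80·0.28477 = 1.0821 g/L.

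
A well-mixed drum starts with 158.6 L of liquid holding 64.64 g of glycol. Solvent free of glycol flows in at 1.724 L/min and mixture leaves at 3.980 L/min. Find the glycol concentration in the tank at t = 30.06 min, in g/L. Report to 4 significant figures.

0.2661 g/L

Let m(t) be the amount of glycol. Volume: V(t) = V₀ + (Q_in − Q_out) t = 158.6 − 2.25600 t; V(30.06) = 90.7846 L.
Solute balance: dm/dt = 0 − Q_out C = −Q_out m/V(t).
dm/m = −Q_out dt/(V₀ − 2.25600 t); integrating gives ln(m/m₀) = −(Q_out/(Q_in−Q_out)) ln(V/V₀).
m = m₀ (V₀/V)^(Q_out/(Q_in−Q_out)) = 64.64 × (158.6/90.7846)^(-1.76418) = 24.1577 g.
C = m/V = 24.1577/90.7846 = 0.266099 g/L.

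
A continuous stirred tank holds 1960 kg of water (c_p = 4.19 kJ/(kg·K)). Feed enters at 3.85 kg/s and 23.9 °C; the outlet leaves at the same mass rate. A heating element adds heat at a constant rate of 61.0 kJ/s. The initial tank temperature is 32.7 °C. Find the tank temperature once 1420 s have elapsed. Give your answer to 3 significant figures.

Heat balance on the well-mixed liquid: M c_p dT/dt = ṁ c_p (T_in − T) + 61.0.
τ = M/ṁ = 509.09 s; T_ss = T_in + Q̇/(ṁ c_p) = 23.9 + 61.0/(3.85·4.19) = 27.681 °C.
Integrating: T(t) = T_ss + (T₀ − T_ss) e^(−t/τ).
T(1420) = 27.681 + (5.0186)·e^(−1420/509.09) = 27.681 + (5.0186)·0.061465 = 27.990 °C.

28.0 °C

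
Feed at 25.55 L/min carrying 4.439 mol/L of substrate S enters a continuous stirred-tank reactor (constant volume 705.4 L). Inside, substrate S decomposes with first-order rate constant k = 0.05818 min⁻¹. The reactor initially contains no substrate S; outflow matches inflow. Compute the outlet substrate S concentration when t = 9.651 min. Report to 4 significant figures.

1.018 mol/L

V dC/dt = Q(C_in − C) − k V C.
dC/dt = (Q/V) C_in − (Q/V + k) C; effective rate a = Q/V + k = 0.0362206 + 0.05818 = 0.0944006 min⁻¹.
C_ss = Q C_in/(Q + kV) = 1.70320 mol/L; C(t) = C_ss + (C₀ − C_ss) e^(−a t).
C(9.651) = 1.70320 + (-1.70320)·e^(−0.0944006·9.651) = 1.70320 + (-1.70320)·0.402098 = 1.01835 mol/L.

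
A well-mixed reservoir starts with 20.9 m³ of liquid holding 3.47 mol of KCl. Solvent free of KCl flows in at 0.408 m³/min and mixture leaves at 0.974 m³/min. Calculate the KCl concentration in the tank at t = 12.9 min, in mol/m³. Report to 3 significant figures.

0.122 mol/m³

Total volume: dV/dt = Q_in − Q_out = -0.56600 m³/min, so V(t) = 20.9 − 0.56600 t and V(12.9) = 13.599 m³.
Solute balance: dm/dt = 0 − Q_out C = −Q_out m/V(t).
dm/m = −Q_out dt/(V₀ − 0.56600 t); integrating gives ln(m/m₀) = −(Q_out/(Q_in−Q_out)) ln(V/V₀).
m = m₀ (V₀/V)^(Q_out/(Q_in−Q_out)) = 3.47 × (20.9/13.599)^(-1.7208) = 1.6563 mol.
C = m/V = 1.6563/13.599 = 0.12180 mol/m³.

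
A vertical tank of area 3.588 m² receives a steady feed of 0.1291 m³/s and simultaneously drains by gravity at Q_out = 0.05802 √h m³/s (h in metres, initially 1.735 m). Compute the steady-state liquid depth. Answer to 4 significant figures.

4.951 m

A dh/dt = Q_in − 0.05802 √h. Steady state requires inflow = outflow:
Q_in = 0.05802 √h_ss ⇒ √h_ss = 0.1291/0.05802 = 2.22509.
h_ss = 2.22509² = 4.95105 m. (Since h₀ = 1.735 m < h_ss, the level will rise toward this value.)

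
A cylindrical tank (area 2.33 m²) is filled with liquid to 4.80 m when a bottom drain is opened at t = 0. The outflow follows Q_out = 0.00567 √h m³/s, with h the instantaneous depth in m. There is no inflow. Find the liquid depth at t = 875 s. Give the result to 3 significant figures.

Unsteady balance on liquid volume: A dh/dt = −0.00567 √h.
This is separable: 2 d(√h)/dt = −0.00567/A, so √h = √h₀ − (0.00567/(2A)) t.
√h = √4.80 − 0.00567·875/(2·2.33) = 2.1909 − 1.0646 = 1.1262.
h = 1.1262² = 1.2684 m.

1.27 m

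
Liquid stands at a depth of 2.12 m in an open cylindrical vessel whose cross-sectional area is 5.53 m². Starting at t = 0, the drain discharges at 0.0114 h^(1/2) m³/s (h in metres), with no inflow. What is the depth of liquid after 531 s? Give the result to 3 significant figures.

With no inflow, A dh/dt = −0.0114 √h.
This is separable: 2 d(√h)/dt = −0.0114/A, so √h = √h₀ − (0.0114/(2A)) t.
√h = √2.12 − 0.0114·531/(2·5.53) = 1.4560 − 0.54732 = 0.90870.
h = 0.90870² = 0.82573 m.

0.826 m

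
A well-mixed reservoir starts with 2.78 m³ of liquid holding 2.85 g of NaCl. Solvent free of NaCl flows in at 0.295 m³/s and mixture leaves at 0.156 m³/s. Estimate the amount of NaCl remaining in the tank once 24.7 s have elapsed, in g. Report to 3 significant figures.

1.16 g

Let m(t) be the amount of NaCl. Volume: V(t) = V₀ + (Q_in − Q_out) t = 2.78 + 0.13900 t; V(24.7) = 6.2133 m³.
Species balance (pure solvent in): dm/dt = −Q_out · m/V(t).
Separate: dm/m = −Q_out dt/V(t) ⇒ ln(m/m₀) = −(Q_out/(Q_in−Q_out)) ln(V/V₀).
m = m₀ (V₀/V)^(Q_out/(Q_in−Q_out)) = 2.85 × (2.78/6.2133)^(1.1223) = 1.1557 g.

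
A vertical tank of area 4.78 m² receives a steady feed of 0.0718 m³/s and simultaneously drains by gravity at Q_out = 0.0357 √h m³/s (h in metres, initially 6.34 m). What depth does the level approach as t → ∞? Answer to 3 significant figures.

Unsteady balance on liquid volume: A dh/dt = Q_in − 0.0357 √h. At steady state dh/dt = 0:
Q_in = 0.0357 √h_ss ⇒ √h_ss = 0.0718/0.0357 = 2.0112.
h_ss = 2.0112² = 4.0449 m. (Since h₀ = 6.34 m > h_ss, the level will fall toward this value.)

4.04 m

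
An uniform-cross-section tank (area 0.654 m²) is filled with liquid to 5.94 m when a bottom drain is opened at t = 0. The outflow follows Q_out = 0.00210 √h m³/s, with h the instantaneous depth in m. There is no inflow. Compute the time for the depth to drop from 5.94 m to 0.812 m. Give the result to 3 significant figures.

957 s

A dh/dt = −Q_out = −0.00210 √h.
This is separable: 2 d(√h)/dt = −0.00210/A, so √h = √h₀ − (0.00210/(2A)) t.
t = 2A(√h₀ − √h)/0.00210 = 2·0.654·(√5.94 − √0.812)/0.00210
  = 1.3080 × (2.4372 − 0.90111) / 0.00210 = 956.77 s.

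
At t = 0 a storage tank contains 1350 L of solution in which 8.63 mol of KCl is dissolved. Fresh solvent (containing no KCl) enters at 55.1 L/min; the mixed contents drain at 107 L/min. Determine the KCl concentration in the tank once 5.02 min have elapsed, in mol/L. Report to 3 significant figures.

Total volume: dV/dt = Q_in − Q_out = -51.900 L/min, so V(t) = 1350 − 51.900 t and V(5.02) = 1089.5 L.
Species balance (pure solvent in): dm/dt = −Q_out · m/V(t).
dm/m = −Q_out dt/(V₀ − 51.900 t); integrating gives ln(m/m₀) = −(Q_out/(Q_in−Q_out)) ln(V/V₀).
m = m₀ (V₀/V)^(Q_out/(Q_in−Q_out)) = 8.63 × (1350/1089.5)^(-2.0617) = 5.5466 mol.
C = m/V = 5.5466/1089.5 = 0.0050911 mol/L.

0.00509 mol/L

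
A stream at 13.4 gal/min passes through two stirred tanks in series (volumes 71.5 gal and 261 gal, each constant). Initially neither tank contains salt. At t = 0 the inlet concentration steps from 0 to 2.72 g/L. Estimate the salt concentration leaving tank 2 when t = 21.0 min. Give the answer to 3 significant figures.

1.47 g/L

Each tank obeys Vᵢ dCᵢ/dt = Q(Cᵢ₋₁ − Cᵢ), so τᵢ = Vᵢ/Q.
τ₁ = 71.5/13.4 = 5.3358 min; τ₂ = 261/13.4 = 19.478 min.
Solving the cascade with C₁(0)=C₂(0)=0 gives C₂(t) = C_in[1 − (τ₁ e^(−t/τ₁) − τ₂ e^(−t/τ₂))/(τ₁ − τ₂)].
At t = 21.0: e^(−t/τ₁) = 0.019533, e^(−t/τ₂) = 0.34022.
C₂ = 2.72·[1 − (5.3358·0.019533 − 19.478·0.34022)/(-14.142)] = 2.72·0.53878 = 1.4655 g/L.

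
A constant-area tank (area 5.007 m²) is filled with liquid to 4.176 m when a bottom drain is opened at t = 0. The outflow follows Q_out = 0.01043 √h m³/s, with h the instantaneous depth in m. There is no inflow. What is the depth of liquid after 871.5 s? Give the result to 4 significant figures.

A dh/dt = −Q_out = −0.01043 √h.
This is separable: 2 d(√h)/dt = −0.01043/A, so √h = √h₀ − (0.01043/(2A)) t.
√h = √4.176 − 0.01043·871.5/(2·5.007) = 2.04353 − 0.907704 = 1.13582.
h = 1.13582² = 1.29009 m.

1.290 m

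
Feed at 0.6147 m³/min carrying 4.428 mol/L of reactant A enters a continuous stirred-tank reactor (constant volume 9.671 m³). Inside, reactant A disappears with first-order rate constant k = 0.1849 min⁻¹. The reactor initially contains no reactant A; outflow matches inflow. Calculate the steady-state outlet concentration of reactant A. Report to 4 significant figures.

1.133 mol/L

Species balance: V dC/dt = Q C_in − Q C − k V C.
At steady state: 0 = Q C_in − (Q + kV) C_ss, so C_ss = Q C_in/(Q + kV).
C_ss = 0.6147·4.428/(0.6147 + 0.1849·9.671) = 2.72189/2.40287 = 1.13277 mol/L.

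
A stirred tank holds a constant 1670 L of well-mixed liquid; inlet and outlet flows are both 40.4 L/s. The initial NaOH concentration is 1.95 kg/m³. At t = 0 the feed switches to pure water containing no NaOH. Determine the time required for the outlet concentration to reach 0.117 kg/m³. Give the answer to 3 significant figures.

Species balance on the tank: V dC/dt = Q(C_in − C), so τ = V/Q = 41.337 s.
C(t) = C_in + (C₀ − C_in) e^(−t/τ). Set C = 0.117 and solve for t:
e^(−t/τ) = (C − C_in)/(C₀ − C_in) = (0.117 − 0)/(1.95 − 0) = 0.060000
t = −τ ln(…) = 41.337 × 2.8134 = 116.30 s.

116 s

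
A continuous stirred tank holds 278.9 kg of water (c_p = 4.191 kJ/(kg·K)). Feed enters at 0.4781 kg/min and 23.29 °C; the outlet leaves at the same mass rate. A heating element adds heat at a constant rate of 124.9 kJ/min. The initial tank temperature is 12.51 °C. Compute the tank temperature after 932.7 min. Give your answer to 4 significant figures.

70.85 °C

M c_p dT/dt = ṁ c_p (T_in − T) + Q̇.
τ = M/ṁ = 583.351 min; T_ss = T_in + Q̇/(ṁ c_p) = 23.29 + 124.9/(0.4781·4.191) = 85.6241 °C.
T approaches T_ss exponentially: T(t) = T_ss + (T₀ − T_ss) e^(−t/τ).
T(932.7) = 85.6241 + (-73.1141)·e^(−932.7/583.351) = 85.6241 + (-73.1141)·0.202125 = 70.8459 °C.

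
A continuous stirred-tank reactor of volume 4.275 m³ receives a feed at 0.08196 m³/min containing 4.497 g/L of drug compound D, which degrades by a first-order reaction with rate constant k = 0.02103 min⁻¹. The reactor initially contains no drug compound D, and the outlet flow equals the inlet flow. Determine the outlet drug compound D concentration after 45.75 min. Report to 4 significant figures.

1.804 g/L

Species balance: V dC/dt = Q C_in − Q C − k V C.
This is linear with rate a = Q/V + k = 0.0402019 min⁻¹.
C_ss = Q C_in/(Q + kV) = 2.14458 g/L; C(t) = C_ss + (C₀ − C_ss) e^(−a t).
C(45.75) = 2.14458 + (-2.14458)·e^(−0.0402019·45.75) = 2.14458 + (-2.14458)·0.158938 = 1.80372 g/L.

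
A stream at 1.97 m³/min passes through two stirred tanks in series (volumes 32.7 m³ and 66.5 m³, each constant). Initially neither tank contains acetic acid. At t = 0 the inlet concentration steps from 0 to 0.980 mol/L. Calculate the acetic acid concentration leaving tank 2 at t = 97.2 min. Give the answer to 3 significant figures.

0.874 mol/L

Time constants: τᵢ = Vᵢ/Q for each well-mixed tank.
τ₁ = 32.7/1.97 = 16.599 min; τ₂ = 66.5/1.97 = 33.756 min.
Tank 1: C₁ = C_in(1 − e^(−t/τ₁)). Tank 2 (τ₁ ≠ τ₂): C₂ = C_in[1 − (τ₁ e^(−t/τ₁) − τ₂ e^(−t/τ₂))/(τ₁ − τ₂)].
At t = 97.2: e^(−t/τ₁) = 0.0028633, e^(−t/τ₂) = 0.056165.
C₂ = 0.980·[1 − (16.599·0.0028633 − 33.756·0.056165)/(-17.157)] = 0.980·0.89227 = 0.87442 mol/L.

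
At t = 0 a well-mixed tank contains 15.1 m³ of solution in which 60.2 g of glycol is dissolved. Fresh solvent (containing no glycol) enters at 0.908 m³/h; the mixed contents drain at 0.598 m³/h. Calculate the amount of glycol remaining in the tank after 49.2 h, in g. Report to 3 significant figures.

Total volume: dV/dt = Q_in − Q_out = 0.31000 m³/h, so V(t) = 15.1 + 0.31000 t and V(49.2) = 30.352 m³.
Species balance (pure solvent in): dm/dt = −Q_out · m/V(t).
dm/m = −Q_out dt/(V₀ + 0.31000 t); integrating gives ln(m/m₀) = −(Q_out/(Q_in−Q_out)) ln(V/V₀).
m = m₀ (V₀/V)^(Q_out/(Q_in−Q_out)) = 60.2 × (15.1/30.352)^(1.9290) = 15.656 g.

15.7 g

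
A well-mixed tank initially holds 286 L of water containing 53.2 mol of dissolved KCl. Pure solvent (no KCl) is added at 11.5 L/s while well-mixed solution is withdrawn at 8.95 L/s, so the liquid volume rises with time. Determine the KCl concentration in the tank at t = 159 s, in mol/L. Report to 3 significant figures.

Total volume: dV/dt = Q_in − Q_out = 2.5500 L/s, so V(t) = 286 + 2.5500 t and V(159) = 691.45 L.
No KCl enters, so dm/dt = −Q_out · (m/V).
dm/m = −Q_out dt/(V₀ + 2.5500 t); integrating gives ln(m/m₀) = −(Q_out/(Q_in−Q_out)) ln(V/V₀).
m = m₀ (V₀/V)^(Q_out/(Q_in−Q_out)) = 53.2 × (286/691.45)^(3.5098) = 2.4003 mol.
C = m/V = 2.4003/691.45 = 0.0034714 mol/L.

0.00347 mol/L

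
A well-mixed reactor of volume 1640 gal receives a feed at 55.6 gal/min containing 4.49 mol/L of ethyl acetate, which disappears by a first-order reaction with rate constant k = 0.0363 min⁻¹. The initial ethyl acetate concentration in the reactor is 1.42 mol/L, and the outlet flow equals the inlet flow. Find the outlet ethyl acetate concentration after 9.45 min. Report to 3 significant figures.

1.78 mol/L

Accumulation = in − out − consumed: V dC/dt = Q C_in − Q C − k V C.
This is linear with rate a = Q/V + k = 0.070202 min⁻¹.
C_ss = Q C_in/(Q + kV) = 2.1683 mol/L; C(t) = C_ss + (C₀ − C_ss) e^(−a t).
C(9.45) = 2.1683 + (-0.74833)·e^(−0.070202·9.45) = 2.1683 + (-0.74833)·0.51509 = 1.7829 mol/L.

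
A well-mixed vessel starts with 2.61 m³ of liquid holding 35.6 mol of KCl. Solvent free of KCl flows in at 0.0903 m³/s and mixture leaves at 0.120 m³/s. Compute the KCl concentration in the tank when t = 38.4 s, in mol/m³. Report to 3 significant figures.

2.38 mol/m³

Total volume: dV/dt = Q_in − Q_out = -0.029700 m³/s, so V(t) = 2.61 − 0.029700 t and V(38.4) = 1.4695 m³.
No KCl enters, so dm/dt = −Q_out · (m/V).
Separate: dm/m = −Q_out dt/V(t) ⇒ ln(m/m₀) = −(Q_out/(Q_in−Q_out)) ln(V/V₀).
m = m₀ (V₀/V)^(Q_out/(Q_in−Q_out)) = 35.6 × (2.61/1.4695)^(-4.0404) = 3.4955 mol.
C = m/V = 3.4955/1.4695 = 2.3787 mol/m³.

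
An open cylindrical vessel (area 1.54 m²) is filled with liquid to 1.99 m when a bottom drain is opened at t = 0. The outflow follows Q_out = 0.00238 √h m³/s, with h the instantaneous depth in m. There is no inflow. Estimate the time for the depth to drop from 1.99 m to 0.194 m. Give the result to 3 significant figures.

With no inflow, A dh/dt = −0.00238 √h.
Separate and integrate: 2(√h − √h₀) = −(0.00238/A) t.
t = 2A(√h₀ − √h)/0.00238 = 2·1.54·(√1.99 − √0.194)/0.00238
  = 3.0800 × (1.4107 − 0.44045) / 0.00238 = 1255.6 s.

1260 s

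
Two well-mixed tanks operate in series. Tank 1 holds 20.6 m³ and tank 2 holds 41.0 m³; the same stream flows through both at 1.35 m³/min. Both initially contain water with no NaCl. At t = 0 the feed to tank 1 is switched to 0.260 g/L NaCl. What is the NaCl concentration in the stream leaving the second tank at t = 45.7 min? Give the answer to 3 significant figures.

Each tank obeys Vᵢ dCᵢ/dt = Q(Cᵢ₋₁ − Cᵢ), so τᵢ = Vᵢ/Q.
τ₁ = 20.6/1.35 = 15.259 min; τ₂ = 41.0/1.35 = 30.370 min.
Solving the cascade with C₁(0)=C₂(0)=0 gives C₂(t) = C_in[1 − (τ₁ e^(−t/τ₁) − τ₂ e^(−t/τ₂))/(τ₁ − τ₂)].
At t = 45.7: e^(−t/τ₁) = 0.050041, e^(−t/τ₂) = 0.22207.
C₂ = 0.260·[1 − (15.259·0.050041 − 30.370·0.22207)/(-15.111)] = 0.260·0.60421 = 0.15710 g/L.

0.157 g/L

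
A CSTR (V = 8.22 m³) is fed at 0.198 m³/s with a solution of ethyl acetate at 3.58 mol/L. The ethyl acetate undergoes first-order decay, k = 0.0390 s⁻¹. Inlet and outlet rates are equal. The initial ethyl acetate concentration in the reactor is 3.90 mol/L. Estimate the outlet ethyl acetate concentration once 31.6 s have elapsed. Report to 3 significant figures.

Species balance: V dC/dt = Q C_in − Q C − k V C.
This is linear with rate a = Q/V + k = 0.063088 s⁻¹.
C_ss = Q C_in/(Q + kV) = 1.3669 mol/L; C(t) = C_ss + (C₀ − C_ss) e^(−a t).
C(31.6) = 1.3669 + (2.5331)·e^(−0.063088·31.6) = 1.3669 + (2.5331)·0.13621 = 1.7119 mol/L.

1.71 mol/L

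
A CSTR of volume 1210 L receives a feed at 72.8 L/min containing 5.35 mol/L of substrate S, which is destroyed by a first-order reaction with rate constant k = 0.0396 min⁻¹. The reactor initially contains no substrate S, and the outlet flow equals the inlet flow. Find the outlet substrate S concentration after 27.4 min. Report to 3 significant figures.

3.02 mol/L

Species balance: V dC/dt = Q C_in − Q C − k V C.
This is linear with rate a = Q/V + k = 0.099765 min⁻¹.
C_ss = Q C_in/(Q + kV) = 3.2264 mol/L; C(t) = C_ss + (C₀ − C_ss) e^(−a t).
C(27.4) = 3.2264 + (-3.2264)·e^(−0.099765·27.4) = 3.2264 + (-3.2264)·0.064987 = 3.0167 mol/L.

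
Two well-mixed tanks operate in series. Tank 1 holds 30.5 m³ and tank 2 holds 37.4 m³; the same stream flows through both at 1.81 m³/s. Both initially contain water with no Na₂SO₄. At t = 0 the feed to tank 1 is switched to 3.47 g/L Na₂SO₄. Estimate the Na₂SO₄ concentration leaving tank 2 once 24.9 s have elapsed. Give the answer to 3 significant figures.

1.33 g/L

Species balance on tank i: dCᵢ/dt = (Cᵢ₋₁ − Cᵢ)/τᵢ with τᵢ = Vᵢ/Q.
τ₁ = 30.5/1.81 = 16.851 s; τ₂ = 37.4/1.81 = 20.663 s.
Solving the cascade with C₁(0)=C₂(0)=0 gives C₂(t) = C_in[1 − (τ₁ e^(−t/τ₁) − τ₂ e^(−t/τ₂))/(τ₁ − τ₂)].
At t = 24.9: e^(−t/τ₁) = 0.22817, e^(−t/τ₂) = 0.29968.
C₂ = 3.47·[1 − (16.851·0.22817 − 20.663·0.29968)/(-3.8122)] = 3.47·0.38424 = 1.3333 g/L.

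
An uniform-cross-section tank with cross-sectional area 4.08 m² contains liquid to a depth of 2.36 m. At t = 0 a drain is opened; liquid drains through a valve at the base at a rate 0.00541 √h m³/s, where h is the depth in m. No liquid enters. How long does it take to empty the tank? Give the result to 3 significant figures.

Mass balance (ρ constant): A dh/dt = −0.00541 √h.
∫ h^(−1/2) dh = −(0.00541/A) ∫ dt, giving 2√h = 2√h₀ − (0.00541/A) t.
Tank is empty when √h = 0: t_empty = 2A√h₀/0.00541.
t_empty = 2·4.08·√2.36/0.00541 = 8.1600·1.5362/0.00541 = 2317.1 s.

2320 s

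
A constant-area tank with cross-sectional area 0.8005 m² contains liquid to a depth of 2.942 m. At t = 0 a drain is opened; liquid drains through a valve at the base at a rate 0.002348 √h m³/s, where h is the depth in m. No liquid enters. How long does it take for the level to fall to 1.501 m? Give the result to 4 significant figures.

A dh/dt = −Q_out = −0.002348 √h.
Separate and integrate: 2(√h − √h₀) = −(0.002348/A) t.
t = 2A(√h₀ − √h)/0.002348 = 2·0.8005·(√2.942 − √1.501)/0.002348
  = 1.60100 × (1.71523 − 1.22515) / 0.002348 = 334.160 s.

334.2 s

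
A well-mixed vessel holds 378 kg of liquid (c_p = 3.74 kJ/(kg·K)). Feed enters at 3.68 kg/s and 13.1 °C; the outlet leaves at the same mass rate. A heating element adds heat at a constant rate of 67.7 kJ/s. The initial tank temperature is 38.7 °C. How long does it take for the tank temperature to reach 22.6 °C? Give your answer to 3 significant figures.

M c_p dT/dt = ṁ c_p (T_in − T) + Q̇.
τ = M/ṁ = 102.72 s; T_ss = T_in + Q̇/(ṁ c_p) = 18.019 °C.
T(t) = T_ss + (T₀ − T_ss) e^(−t/τ). Set T = 22.6:
e^(−t/τ) = (22.6 − 18.019)/(38.7 − 18.019) = 0.22151
t = −102.72 · ln(0.22151) = 154.82 s.

155 s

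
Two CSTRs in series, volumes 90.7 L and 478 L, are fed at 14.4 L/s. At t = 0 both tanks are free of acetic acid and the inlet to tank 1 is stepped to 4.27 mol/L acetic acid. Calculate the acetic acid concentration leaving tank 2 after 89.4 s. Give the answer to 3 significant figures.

3.91 mol/L

Each tank obeys Vᵢ dCᵢ/dt = Q(Cᵢ₋₁ − Cᵢ), so τᵢ = Vᵢ/Q.
τ₁ = 90.7/14.4 = 6.2986 s; τ₂ = 478/14.4 = 33.194 s.
Solving the cascade with C₁(0)=C₂(0)=0 gives C₂(t) = C_in[1 − (τ₁ e^(−t/τ₁) − τ₂ e^(−t/τ₂))/(τ₁ − τ₂)].
At t = 89.4: e^(−t/τ₁) = 6.8517e-07, e^(−t/τ₂) = 0.067663.
C₂ = 4.27·[1 − (6.2986·6.8517e-07 − 33.194·0.067663)/(-26.896)] = 4.27·0.91649 = 3.9134 mol/L.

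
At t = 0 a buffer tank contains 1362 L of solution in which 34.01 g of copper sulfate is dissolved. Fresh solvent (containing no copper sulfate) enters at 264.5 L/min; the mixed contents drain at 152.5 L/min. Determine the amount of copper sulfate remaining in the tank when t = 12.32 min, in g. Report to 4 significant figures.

Total volume: dV/dt = Q_in − Q_out = 112.000 L/min, so V(t) = 1362 + 112.000 t and V(12.32) = 2741.84 L.
Solute balance: dm/dt = 0 − Q_out C = −Q_out m/V(t).
dm/m = −Q_out dt/(V₀ + 112.000 t); integrating gives ln(m/m₀) = −(Q_out/(Q_in−Q_out)) ln(V/V₀).
m = m₀ (V₀/V)^(Q_out/(Q_in−Q_out)) = 34.01 × (1362/2741.84)^(1.36161) = 13.1178 g.

13.12 g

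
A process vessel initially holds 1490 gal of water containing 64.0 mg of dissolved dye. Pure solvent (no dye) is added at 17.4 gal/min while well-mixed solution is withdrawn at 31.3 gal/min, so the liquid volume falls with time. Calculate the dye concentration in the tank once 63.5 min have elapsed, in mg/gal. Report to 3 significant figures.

0.0140 mg/gal

Total volume: dV/dt = Q_in − Q_out = -13.900 gal/min, so V(t) = 1490 − 13.900 t and V(63.5) = 607.35 gal.
Solute balance: dm/dt = 0 − Q_out C = −Q_out m/V(t).
dm/m = −Q_out dt/(V₀ − 13.900 t); integrating gives ln(m/m₀) = −(Q_out/(Q_in−Q_out)) ln(V/V₀).
m = m₀ (V₀/V)^(Q_out/(Q_in−Q_out)) = 64.0 × (1490/607.35)^(-2.2518) = 8.4830 mg.
C = m/V = 8.4830/607.35 = 0.013967 mg/gal.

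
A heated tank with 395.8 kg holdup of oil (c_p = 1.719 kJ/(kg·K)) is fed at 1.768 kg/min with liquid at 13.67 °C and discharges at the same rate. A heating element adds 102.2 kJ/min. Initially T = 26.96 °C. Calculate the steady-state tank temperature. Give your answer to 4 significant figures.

M c_p dT/dt = ṁ c_p (T_in − T) + Q̇.
At steady state dT/dt = 0 ⇒ T_ss = T_in + Q̇/(ṁ c_p) = 13.67 + 102.2/(1.768·1.719) = 47.2974 °C.

47.30 °C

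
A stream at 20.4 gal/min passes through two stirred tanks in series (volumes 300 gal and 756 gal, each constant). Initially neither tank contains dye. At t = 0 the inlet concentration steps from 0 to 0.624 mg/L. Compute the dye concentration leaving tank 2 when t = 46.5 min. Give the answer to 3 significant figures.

Each tank obeys Vᵢ dCᵢ/dt = Q(Cᵢ₋₁ − Cᵢ), so τᵢ = Vᵢ/Q.
τ₁ = 300/20.4 = 14.706 min; τ₂ = 756/20.4 = 37.059 min.
Solving the cascade with C₁(0)=C₂(0)=0 gives C₂(t) = C_in[1 − (τ₁ e^(−t/τ₁) − τ₂ e^(−t/τ₂))/(τ₁ − τ₂)].
At t = 46.5: e^(−t/τ₁) = 0.042341, e^(−t/τ₂) = 0.28514.
C₂ = 0.624·[1 − (14.706·0.042341 − 37.059·0.28514)/(-22.353)] = 0.624·0.55512 = 0.34639 mg/L.

0.346 mg/L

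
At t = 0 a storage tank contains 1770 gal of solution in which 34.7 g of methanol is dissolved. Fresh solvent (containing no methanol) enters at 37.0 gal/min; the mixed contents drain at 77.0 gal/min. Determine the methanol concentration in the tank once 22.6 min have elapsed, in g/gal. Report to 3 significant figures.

Let m(t) be the amount of methanol. Volume: V(t) = V₀ + (Q_in − Q_out) t = 1770 − 40.000 t; V(22.6) = 866.00 gal.
No methanol enters, so dm/dt = −Q_out · (m/V).
dm/m = −Q_out dt/(V₀ − 40.000 t); integrating gives ln(m/m₀) = −(Q_out/(Q_in−Q_out)) ln(V/V₀).
m = m₀ (V₀/V)^(Q_out/(Q_in−Q_out)) = 34.7 × (1770/866.00)^(-1.9250) = 8.7640 g.
C = m/V = 8.7640/866.00 = 0.010120 g/gal.

0.0101 g/gal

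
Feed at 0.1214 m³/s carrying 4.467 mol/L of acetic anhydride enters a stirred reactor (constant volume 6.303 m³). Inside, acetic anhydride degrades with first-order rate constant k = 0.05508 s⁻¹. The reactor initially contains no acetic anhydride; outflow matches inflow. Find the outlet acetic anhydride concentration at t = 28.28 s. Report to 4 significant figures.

1.016 mol/L

Species balance: V dC/dt = Q C_in − Q C − k V C.
dC/dt = (Q/V) C_in − (Q/V + k) C; effective rate a = Q/V + k = 0.0192607 + 0.05508 = 0.0743407 s⁻¹.
C_ss = Q C_in/(Q + kV) = 1.15734 mol/L; C(t) = C_ss + (C₀ − C_ss) e^(−a t).
C(28.28) = 1.15734 + (-1.15734)·e^(−0.0743407·28.28) = 1.15734 + (-1.15734)·0.122168 = 1.01595 mol/L.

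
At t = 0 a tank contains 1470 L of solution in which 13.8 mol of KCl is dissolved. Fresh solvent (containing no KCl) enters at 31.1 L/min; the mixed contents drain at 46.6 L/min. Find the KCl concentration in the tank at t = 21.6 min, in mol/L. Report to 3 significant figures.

Let m(t) be the amount of KCl. Volume: V(t) = V₀ + (Q_in − Q_out) t = 1470 − 15.500 t; V(21.6) = 1135.2 L.
No KCl enters, so dm/dt = −Q_out · (m/V).
Separate: dm/m = −Q_out dt/V(t) ⇒ ln(m/m₀) = −(Q_out/(Q_in−Q_out)) ln(V/V₀).
m = m₀ (V₀/V)^(Q_out/(Q_in−Q_out)) = 13.8 × (1470/1135.2)^(-3.0065) = 6.3448 mol.
C = m/V = 6.3448/1135.2 = 0.0055892 mol/L.

0.00559 mol/L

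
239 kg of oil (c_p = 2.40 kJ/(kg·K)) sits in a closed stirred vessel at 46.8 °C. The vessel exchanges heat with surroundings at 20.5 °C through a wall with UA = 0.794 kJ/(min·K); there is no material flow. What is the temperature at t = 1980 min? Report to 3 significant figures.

22.2 °C

Unsteady energy balance on the tank contents: M c_p dT/dt = −UA(T − T_amb).
dT/dt = (T_ss − T)/τ with T_ss = T_amb = 20.500 °C, τ = M c_p/UA = 239·2.40/0.794 = 722.42 min.
This is linear first-order; T(t) = T_ss + (T₀ − T_ss) e^(−t/τ).
T(1980) = 20.500 + (26.300)·0.064519 = 22.197 °C.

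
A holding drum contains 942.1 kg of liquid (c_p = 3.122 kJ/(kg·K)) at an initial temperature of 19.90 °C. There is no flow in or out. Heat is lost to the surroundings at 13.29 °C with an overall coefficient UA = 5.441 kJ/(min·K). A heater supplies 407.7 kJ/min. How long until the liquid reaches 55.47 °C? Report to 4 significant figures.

397.5 min

Lumped-capacitance energy balance: M c_p dT/dt = UA(T_amb − T) + Q̇.
τ = M c_p/UA = 540.569 min; T_ss = T_amb + Q̇/UA = 13.29 + 407.7/5.441 = 88.2211 °C.
T(t) = T_ss + (T₀ − T_ss)e^(−t/τ); set T = 55.47:
t = −τ ln[(T − T_ss)/(T₀ − T_ss)] = −540.569 · ln(0.479370) = 397.471 min.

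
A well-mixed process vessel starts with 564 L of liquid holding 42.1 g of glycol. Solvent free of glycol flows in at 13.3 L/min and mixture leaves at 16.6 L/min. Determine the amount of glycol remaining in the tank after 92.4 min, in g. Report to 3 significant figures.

0.841 g

Let m(t) be the amount of glycol. Volume: V(t) = V₀ + (Q_in − Q_out) t = 564 − 3.3000 t; V(92.4) = 259.08 L.
No glycol enters, so dm/dt = −Q_out · (m/V).
Separate: dm/m = −Q_out dt/V(t) ⇒ ln(m/m₀) = −(Q_out/(Q_in−Q_out)) ln(V/V₀).
m = m₀ (V₀/V)^(Q_out/(Q_in−Q_out)) = 42.1 × (564/259.08)^(-5.0303) = 0.84104 g.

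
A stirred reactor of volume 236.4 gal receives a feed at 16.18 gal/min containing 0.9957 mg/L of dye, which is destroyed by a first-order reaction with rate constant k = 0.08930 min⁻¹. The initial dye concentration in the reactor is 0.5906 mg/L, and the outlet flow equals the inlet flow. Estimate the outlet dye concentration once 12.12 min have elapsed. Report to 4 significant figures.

V dC/dt = Q(C_in − C) − k V C.
dC/dt = (Q/V) C_in − (Q/V + k) C; effective rate a = Q/V + k = 0.0684433 + 0.08930 = 0.157743 min⁻¹.
C_ss = Q C_in/(Q + kV) = 0.432025 mg/L; C(t) = C_ss + (C₀ − C_ss) e^(−a t).
C(12.12) = 0.432025 + (0.158575)·e^(−0.157743·12.12) = 0.432025 + (0.158575)·0.147807 = 0.455463 mg/L.

0.4555 mg/L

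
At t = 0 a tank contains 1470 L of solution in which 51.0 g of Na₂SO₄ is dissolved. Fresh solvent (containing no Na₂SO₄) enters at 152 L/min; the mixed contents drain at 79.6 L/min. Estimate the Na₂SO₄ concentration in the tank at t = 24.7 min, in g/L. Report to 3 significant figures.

0.00652 g/L

Total volume: dV/dt = Q_in − Q_out = 72.400 L/min, so V(t) = 1470 + 72.400 t and V(24.7) = 3258.3 L.
Solute balance: dm/dt = 0 − Q_out C = −Q_out m/V(t).
dm/m = −Q_out dt/(V₀ + 72.400 t); integrating gives ln(m/m₀) = −(Q_out/(Q_in−Q_out)) ln(V/V₀).
m = m₀ (V₀/V)^(Q_out/(Q_in−Q_out)) = 51.0 × (1470/3258.3)^(1.0994) = 21.258 g.
C = m/V = 21.258/3258.3 = 0.0065243 g/L.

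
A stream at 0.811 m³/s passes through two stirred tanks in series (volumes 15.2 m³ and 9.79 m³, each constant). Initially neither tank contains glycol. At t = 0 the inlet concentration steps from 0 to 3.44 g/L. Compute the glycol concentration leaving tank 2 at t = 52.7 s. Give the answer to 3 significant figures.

Species balance on tank i: dCᵢ/dt = (Cᵢ₋₁ − Cᵢ)/τᵢ with τᵢ = Vᵢ/Q.
τ₁ = 15.2/0.811 = 18.742 s; τ₂ = 9.79/0.811 = 12.072 s.
Tank 1: C₁ = C_in(1 − e^(−t/τ₁)). Tank 2 (τ₁ ≠ τ₂): C₂ = C_in[1 − (τ₁ e^(−t/τ₁) − τ₂ e^(−t/τ₂))/(τ₁ − τ₂)].
At t = 52.7: e^(−t/τ₁) = 0.060095, e^(−t/τ₂) = 0.012706.
C₂ = 3.44·[1 − (18.742·0.060095 − 12.072·0.012706)/(6.6708)] = 3.44·0.85415 = 2.9383 g/L.

2.94 g/L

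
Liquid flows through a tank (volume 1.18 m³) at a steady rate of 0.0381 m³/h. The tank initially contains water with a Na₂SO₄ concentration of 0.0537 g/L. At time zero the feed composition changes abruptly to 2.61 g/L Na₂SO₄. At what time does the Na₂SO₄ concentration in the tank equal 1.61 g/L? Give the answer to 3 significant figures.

Mass balance on the solute (V constant): V dC/dt = Q(C_in − C), so τ = V/Q = 30.971 h.
C(t) = C_in + (C₀ − C_in) e^(−t/τ). Set C = 1.61 and solve for t:
e^(−t/τ) = (C − C_in)/(C₀ − C_in) = (1.61 − 2.61)/(0.0537 − 2.61) = 0.39119
t = −τ ln(…) = 30.971 × 0.93856 = 29.068 h.

29.1 h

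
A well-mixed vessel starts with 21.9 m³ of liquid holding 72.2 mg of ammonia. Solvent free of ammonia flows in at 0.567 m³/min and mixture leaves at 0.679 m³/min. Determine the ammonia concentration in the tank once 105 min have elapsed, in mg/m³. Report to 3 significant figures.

Let m(t) be the amount of ammonia. Volume: V(t) = V₀ + (Q_in − Q_out) t = 21.9 − 0.11200 t; V(105) = 10.140 m³.
No ammonia enters, so dm/dt = −Q_out · (m/V).
dm/m = −Q_out dt/(V₀ − 0.11200 t); integrating gives ln(m/m₀) = −(Q_out/(Q_in−Q_out)) ln(V/V₀).
m = m₀ (V₀/V)^(Q_out/(Q_in−Q_out)) = 72.2 × (21.9/10.140)^(-6.0625) = 0.67795 mg.
C = m/V = 0.67795/10.140 = 0.066859 mg/m³.

0.0669 mg/m³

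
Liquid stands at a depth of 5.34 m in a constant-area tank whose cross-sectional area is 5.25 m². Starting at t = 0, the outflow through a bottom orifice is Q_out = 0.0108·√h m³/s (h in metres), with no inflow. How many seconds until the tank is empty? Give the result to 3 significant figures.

2250 s

A dh/dt = −Q_out = −0.0108 √h.
Separate and integrate: 2(√h − √h₀) = −(0.0108/A) t.
Tank is empty when √h = 0: t_empty = 2A√h₀/0.0108.
t_empty = 2·5.25·√5.34/0.0108 = 10.500·2.3108/0.0108 = 2246.7 s.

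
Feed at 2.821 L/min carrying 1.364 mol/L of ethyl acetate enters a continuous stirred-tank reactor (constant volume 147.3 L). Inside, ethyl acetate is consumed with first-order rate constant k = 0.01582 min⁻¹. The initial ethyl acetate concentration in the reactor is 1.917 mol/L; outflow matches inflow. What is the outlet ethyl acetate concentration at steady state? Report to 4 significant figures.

V dC/dt = Q(C_in − C) − k V C.
At steady state: 0 = Q C_in − (Q + kV) C_ss, so C_ss = Q C_in/(Q + kV).
C_ss = 2.821·1.364/(2.821 + 0.01582·147.3) = 3.84784/5.15129 = 0.746968 mol/L.

0.7470 mol/L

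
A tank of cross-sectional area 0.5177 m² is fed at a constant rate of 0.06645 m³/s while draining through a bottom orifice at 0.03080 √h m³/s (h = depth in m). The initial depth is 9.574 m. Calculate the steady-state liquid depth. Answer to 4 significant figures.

4.655 m

Level balance: A dh/dt = 0.06645 − 0.03080 √h. Setting dh/dt = 0:
Q_in = 0.03080 √h_ss ⇒ √h_ss = 0.06645/0.03080 = 2.15747.
h_ss = 2.15747² = 4.65467 m. (Since h₀ = 9.574 m > h_ss, the level will fall toward this value.)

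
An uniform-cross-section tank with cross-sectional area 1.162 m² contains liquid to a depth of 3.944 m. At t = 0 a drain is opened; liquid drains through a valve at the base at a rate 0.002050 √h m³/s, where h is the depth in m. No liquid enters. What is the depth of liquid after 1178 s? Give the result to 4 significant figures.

A dh/dt = −Q_out = −0.002050 √h.
This is separable: 2 d(√h)/dt = −0.002050/A, so √h = √h₀ − (0.002050/(2A)) t.
√h = √3.944 − 0.002050·1178/(2·1.162) = 1.98595 − 1.03911 = 0.946837.
h = 0.946837² = 0.896500 m.

0.8965 m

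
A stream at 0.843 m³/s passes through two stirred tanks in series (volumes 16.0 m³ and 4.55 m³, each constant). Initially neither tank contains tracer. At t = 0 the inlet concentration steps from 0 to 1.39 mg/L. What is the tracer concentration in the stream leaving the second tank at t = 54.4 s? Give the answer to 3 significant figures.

1.28 mg/L

Each tank obeys Vᵢ dCᵢ/dt = Q(Cᵢ₋₁ − Cᵢ), so τᵢ = Vᵢ/Q.
τ₁ = 16.0/0.843 = 18.980 s; τ₂ = 4.55/0.843 = 5.3974 s.
Tank 1: C₁ = C_in(1 − e^(−t/τ₁)). Tank 2 (τ₁ ≠ τ₂): C₂ = C_in[1 − (τ₁ e^(−t/τ₁) − τ₂ e^(−t/τ₂))/(τ₁ − τ₂)].
At t = 54.4: e^(−t/τ₁) = 0.056915, e^(−t/τ₂) = 4.1954e-05.
C₂ = 1.39·[1 − (18.980·0.056915 − 5.3974·4.1954e-05)/(13.582)] = 1.39·0.92049 = 1.2795 mg/L.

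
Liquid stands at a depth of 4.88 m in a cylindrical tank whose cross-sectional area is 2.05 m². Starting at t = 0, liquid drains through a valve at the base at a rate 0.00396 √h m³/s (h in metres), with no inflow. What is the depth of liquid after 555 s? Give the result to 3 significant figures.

2.80 m

A dh/dt = −Q_out = −0.00396 √h.
Separate and integrate: 2(√h − √h₀) = −(0.00396/A) t.
√h = √4.88 − 0.00396·555/(2·2.05) = 2.2091 − 0.53605 = 1.6730.
h = 1.6730² = 2.7990 m.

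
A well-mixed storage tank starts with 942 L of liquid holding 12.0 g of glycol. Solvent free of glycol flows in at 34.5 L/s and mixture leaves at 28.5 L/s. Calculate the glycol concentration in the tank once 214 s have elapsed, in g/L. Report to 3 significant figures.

9.07e-05 g/L

Let m(t) be the amount of glycol. Volume: V(t) = V₀ + (Q_in − Q_out) t = 942 + 6.0000 t; V(214) = 2226.0 L.
Solute balance: dm/dt = 0 − Q_out C = −Q_out m/V(t).
Separate: dm/m = −Q_out dt/V(t) ⇒ ln(m/m₀) = −(Q_out/(Q_in−Q_out)) ln(V/V₀).
m = m₀ (V₀/V)^(Q_out/(Q_in−Q_out)) = 12.0 × (942/2226.0)^(4.7500) = 0.20192 g.
C = m/V = 0.20192/2226.0 = 9.0710e-05 g/L.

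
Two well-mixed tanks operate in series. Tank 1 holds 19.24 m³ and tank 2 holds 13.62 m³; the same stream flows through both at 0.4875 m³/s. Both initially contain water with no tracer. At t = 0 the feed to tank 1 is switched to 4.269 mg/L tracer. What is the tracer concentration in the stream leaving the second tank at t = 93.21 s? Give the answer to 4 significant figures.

3.259 mg/L

Each tank obeys Vᵢ dCᵢ/dt = Q(Cᵢ₋₁ − Cᵢ), so τᵢ = Vᵢ/Q.
τ₁ = 19.24/0.4875 = 39.4667 s; τ₂ = 13.62/0.4875 = 27.9385 s.
Tank 1: C₁ = C_in(1 − e^(−t/τ₁)). Tank 2 (τ₁ ≠ τ₂): C₂ = C_in[1 − (τ₁ e^(−t/τ₁) − τ₂ e^(−t/τ₂))/(τ₁ − τ₂)].
At t = 93.21: e^(−t/τ₁) = 0.0942561, e^(−t/τ₂) = 0.0355697.
C₂ = 4.269·[1 − (39.4667·0.0942561 − 27.9385·0.0355697)/(11.5282)] = 4.269·0.763518 = 3.25946 mg/L.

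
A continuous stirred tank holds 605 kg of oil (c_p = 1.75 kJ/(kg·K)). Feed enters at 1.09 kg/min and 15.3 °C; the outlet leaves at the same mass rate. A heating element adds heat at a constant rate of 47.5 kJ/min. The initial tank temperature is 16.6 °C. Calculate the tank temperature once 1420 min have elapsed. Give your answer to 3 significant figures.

Heat balance on the well-mixed liquid: M c_p dT/dt = ṁ c_p (T_in − T) + 47.5.
Rearrange: dT/dt = (T_ss − T)/τ with τ = M/ṁ = 555.05 min and T_ss = T_in + Q̇/(ṁ c_p) = 40.202 °C.
Integrating: T(t) = T_ss + (T₀ − T_ss) e^(−t/τ).
T(1420) = 40.202 + (-23.602)·e^(−1420/555.05) = 40.202 + (-23.602)·0.077433 = 38.374 °C.

38.4 °C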